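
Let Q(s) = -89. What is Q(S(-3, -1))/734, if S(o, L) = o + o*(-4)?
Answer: -89/734 ≈ -0.12125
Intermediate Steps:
S(o, L) = -3*o (S(o, L) = o - 4*o = -3*o)
Q(S(-3, -1))/734 = -89/734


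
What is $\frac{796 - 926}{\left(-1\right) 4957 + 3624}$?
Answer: $\frac{130}{1333} \approx 0.097524$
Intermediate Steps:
$\frac{796 - 926}{\left(-1\right) 4957 + 3624} = - \frac{130}{-4957 + 3624} = - \frac{130}{-1333} = \left(-130\right) \left(- \frac{1}{1333}\right) = \frac{130}{1333}$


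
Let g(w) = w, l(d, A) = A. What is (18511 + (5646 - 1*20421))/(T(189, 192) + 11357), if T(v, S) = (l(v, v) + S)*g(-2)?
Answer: 3736/10595 ≈ 0.35262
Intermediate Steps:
T(v, S) = -2*S - 2*v (T(v, S) = (v + S)*(-2) = (S + v)*(-2) = -2*S - 2*v)
(18511 + (5646 - 1*20421))/(T(189, 192) + 11357) = (18511 + (5646 - 1*20421))/((-2*192 - 2*189) + 11357) = (18511 + (5646 - 20421))/((-384 - 378) + 11357) = (18511 - 14775)/(-762 + 11357) = 3736/10595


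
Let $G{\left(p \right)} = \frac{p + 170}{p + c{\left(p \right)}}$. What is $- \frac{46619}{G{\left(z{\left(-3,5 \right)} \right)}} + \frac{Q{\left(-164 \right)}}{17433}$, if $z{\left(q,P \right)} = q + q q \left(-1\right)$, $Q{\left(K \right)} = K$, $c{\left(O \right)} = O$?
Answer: $\frac{9752495368}{1377207} \approx 7081.4$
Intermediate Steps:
$z{\left(q,P \right)} = q - q^{2}$ ($z{\left(q,P \right)} = q + q^{2} \left(-1\right) = q - q^{2}$)
$G{\left(p \right)} = \frac{170 + p}{2 p}$ ($G{\left(p \right)} = \frac{p + 170}{p + p} = \frac{170 + p}{2 p}$)
$- \frac{46619}{G{\left(z{\left(-3,5 \right)} \right)}} + \frac{Q{\left(-164 \right)}}{17433} = - \frac{46619}{\frac{1}{2} \frac{1}{\left(-3\right) \left(1 - -3\right)} \left(170 - 3 \left(1 - -3\right)\right)} - \frac{164}{17433} = - \frac{46619}{\frac{1}{2} \frac{1}{\left(-3\right) \left(1 + 3\right)} \left(170 - 3 \left(1 + 3\right)\right)} - \frac{164}{17433} = - \frac{46619}{\frac{1}{2} \frac{1}{\left(-3\right) 4} \left(170 - 12\right)} - \frac{164}{17433} = - \frac{46619}{\frac{1}{2} \frac{1}{-12} \left(170 - 12\right)} - \frac{164}{17433} = - \frac{46619}{\frac{1}{2} \left(- \frac{1}{12}\right) 158} - \frac{164}{17433} = - \frac{46619}{- \frac{79}{12}} - \frac{164}{17433} = \left(-46619\right) \left(- \frac{12}{79}\right) - \frac{164}{17433} = \frac{559428}{79} - \frac{164}{17433} = \frac{9752495368}{1377207}$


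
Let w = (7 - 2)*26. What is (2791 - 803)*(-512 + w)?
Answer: -759416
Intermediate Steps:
w = 130 (w = 5*26 = 130)
(2791 - 803)*(-512 + w) = (2791 - 803)*(-512 + 130) = 1988*(-382) = -759416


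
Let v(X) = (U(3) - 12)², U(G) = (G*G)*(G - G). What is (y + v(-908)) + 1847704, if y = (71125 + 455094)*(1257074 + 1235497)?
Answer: 1311640066897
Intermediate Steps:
y = 1311638219049 (y = 526219*2492571 = 1311638219049)
U(G) = 0 (U(G) = G²*0 = 0)
v(X) = 144 (v(X) = (0 - 12)² = (-12)² = 144)
(y + v(-908)) + 1847704 = (1311638219049 + 144) + 1847704 = 1311638219193 + 1847704 = 1311640066897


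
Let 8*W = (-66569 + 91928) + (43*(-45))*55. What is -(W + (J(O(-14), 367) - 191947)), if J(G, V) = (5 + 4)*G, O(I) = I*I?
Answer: 801265/4 ≈ 2.0032e+5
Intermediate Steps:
O(I) = I**2
J(G, V) = 9*G
W = -40533/4 (W = ((-66569 + 91928) + (43*(-45))*55)/8 = (25359 - 1935*55)/8 = (25359 - 106425)/8 = (1/8)*(-81066) = -40533/4 ≈ -10133.)
-(W + (J(O(-14), 367) - 191947)) = -(-40533/4 + (9*(-14)**2 - 191947)) = -(-40533/4 + (9*196 - 191947)) = -(-40533/4 + (1764 - 191947)) = -(-40533/4 - 190183) = -1*(-801265/4) = 801265/4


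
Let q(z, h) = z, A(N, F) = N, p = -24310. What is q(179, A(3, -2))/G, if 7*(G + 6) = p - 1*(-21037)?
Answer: -1253/3315 ≈ -0.37798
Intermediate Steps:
G = -3315/7 (G = -6 + (-24310 - 1*(-21037))/7 = -6 + (-24310 + 21037)/7 = -6 + (⅐)*(-3273) = -6 - 3273/7 = -3315/7 ≈ -473.57)
q(179, A(3, -2))/G = 179/(-3315/7) = 179*(-7/3315) = -1253/3315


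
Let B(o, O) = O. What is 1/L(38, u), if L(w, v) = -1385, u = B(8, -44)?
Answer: -1/1385 ≈ -0.00072202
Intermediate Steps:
u = -44
1/L(38, u) = 1/(-1385) = -1/1385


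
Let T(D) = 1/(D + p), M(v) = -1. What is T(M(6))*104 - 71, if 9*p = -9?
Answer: -123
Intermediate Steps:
p = -1 (p = (⅑)*(-9) = -1)
T(D) = 1/(-1 + D) (T(D) = 1/(D - 1) = 1/(-1 + D))
T(M(6))*104 - 71 = 104/(-1 - 1) - 71 = 104/(-2) - 71 = -½*104 - 71 = -52 - 71 = -123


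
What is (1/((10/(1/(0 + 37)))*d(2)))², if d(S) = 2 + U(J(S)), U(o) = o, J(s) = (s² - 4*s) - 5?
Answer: 1/6708100 ≈ 1.4907e-7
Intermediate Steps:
J(s) = -5 + s² - 4*s
d(S) = -3 + S² - 4*S (d(S) = 2 + (-5 + S² - 4*S) = -3 + S² - 4*S)
(1/((10/(1/(0 + 37)))*d(2)))² = (1/((10/(1/(0 + 37)))*(-3 + 2² - 4*2)))² = (1/((10/(1/37))*(-3 + 4 - 8)))² = (1/((10/(1/37))*(-7)))² = (1/((10*37)*(-7)))² = (1/(370*(-7)))² = (1/(-2590))² = (-1/2590)² = 1/6708100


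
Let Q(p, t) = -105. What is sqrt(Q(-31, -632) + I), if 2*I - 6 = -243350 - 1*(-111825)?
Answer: I*sqrt(263458)/2 ≈ 256.64*I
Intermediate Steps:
I = -131519/2 (I = 3 + (-243350 - 1*(-111825))/2 = 3 + (-243350 + 111825)/2 = 3 + (1/2)*(-131525) = 3 - 131525/2 = -131519/2 ≈ -65760.)
sqrt(Q(-31, -632) + I) = sqrt(-105 - 131519/2) = sqrt(-131729/2) = I*sqrt(263458)/2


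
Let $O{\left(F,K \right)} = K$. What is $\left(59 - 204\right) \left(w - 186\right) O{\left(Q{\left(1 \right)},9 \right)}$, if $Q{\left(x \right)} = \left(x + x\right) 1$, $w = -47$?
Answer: $304065$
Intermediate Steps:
$Q{\left(x \right)} = 2 x$ ($Q{\left(x \right)} = 2 x 1 = 2 x$)
$\left(59 - 204\right) \left(w - 186\right) O{\left(Q{\left(1 \right)},9 \right)} = \left(59 - 204\right) \left(-47 - 186\right) 9 = \left(-145\right) \left(-233\right) 9 = 33785 \cdot 9 = 304065$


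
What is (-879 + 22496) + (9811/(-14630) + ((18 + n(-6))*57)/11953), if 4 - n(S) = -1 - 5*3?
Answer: 3780130872327/174872390 ≈ 21617.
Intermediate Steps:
n(S) = 20 (n(S) = 4 - (-1 - 5*3) = 4 - (-1 - 15) = 4 - 1*(-16) = 4 + 16 = 20)
(-879 + 22496) + (9811/(-14630) + ((18 + n(-6))*57)/11953) = (-879 + 22496) + (9811/(-14630) + ((18 + 20)*57)/11953) = 21617 + (9811*(-1/14630) + (38*57)*(1/11953)) = 21617 + (-9811/14630 + 2166*(1/11953)) = 21617 + (-9811/14630 + 2166/11953) = 21617 - 85582303/174872390 = 3780130872327/174872390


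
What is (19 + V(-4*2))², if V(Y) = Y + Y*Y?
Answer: 5625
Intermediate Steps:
V(Y) = Y + Y²
(19 + V(-4*2))² = (19 + (-4*2)*(1 - 4*2))² = (19 - 8*(1 - 8))² = (19 - 8*(-7))² = (19 + 56)² = 75² = 5625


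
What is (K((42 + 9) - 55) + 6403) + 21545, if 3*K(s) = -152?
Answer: 83692/3 ≈ 27897.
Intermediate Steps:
K(s) = -152/3 (K(s) = (⅓)*(-152) = -152/3)
(K((42 + 9) - 55) + 6403) + 21545 = (-152/3 + 6403) + 21545 = 19057/3 + 21545 = 83692/3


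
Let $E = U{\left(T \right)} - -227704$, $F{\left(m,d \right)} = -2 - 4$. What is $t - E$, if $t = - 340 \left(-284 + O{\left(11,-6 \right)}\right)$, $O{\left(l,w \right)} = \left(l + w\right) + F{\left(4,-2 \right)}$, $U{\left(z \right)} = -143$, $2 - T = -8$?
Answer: $-130661$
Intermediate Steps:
$F{\left(m,d \right)} = -6$
$T = 10$ ($T = 2 - -8 = 2 + 8 = 10$)
$E = 227561$ ($E = -143 - -227704 = -143 + 227704 = 227561$)
$O{\left(l,w \right)} = -6 + l + w$ ($O{\left(l,w \right)} = \left(l + w\right) - 6 = -6 + l + w$)
$t = 96900$ ($t = - 340 \left(-284 - 1\right) = \left(-340\right) \left(-285\right) = 96900$)
$t - E = 96900 - 227561 = -130661$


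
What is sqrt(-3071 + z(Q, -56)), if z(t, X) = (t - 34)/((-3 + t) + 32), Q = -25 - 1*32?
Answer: I*sqrt(12271)/2 ≈ 55.387*I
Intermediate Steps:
Q = -57 (Q = -25 - 32 = -57)
z(t, X) = (-34 + t)/(29 + t)
sqrt(-3071 + z(Q, -56)) = sqrt(-3071 + (-34 - 57)/(29 - 57)) = sqrt(-3071 - 91/(-28)) = sqrt(-3071 - 1/28*(-91)) = sqrt(-3071 + 13/4) = sqrt(-12271/4) = I*sqrt(12271)/2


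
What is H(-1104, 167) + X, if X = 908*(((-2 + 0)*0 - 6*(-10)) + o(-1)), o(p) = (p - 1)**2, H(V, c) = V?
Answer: 57008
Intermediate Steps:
o(p) = (-1 + p)**2
X = 58112 (X = 908*(((-2 + 0)*0 - 6*(-10)) + (-1 - 1)**2) = 908*((-2*0 + 60) + (-2)**2) = 908*((0 + 60) + 4) = 908*(60 + 4) = 908*64 = 58112)
H(-1104, 167) + X = -1104 + 58112 = 57008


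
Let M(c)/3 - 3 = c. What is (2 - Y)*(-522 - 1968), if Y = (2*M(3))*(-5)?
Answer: -453180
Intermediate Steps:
M(c) = 9 + 3*c
Y = -180 (Y = (2*(9 + 3*3))*(-5) = (2*(9 + 9))*(-5) = (2*18)*(-5) = 36*(-5) = -180)
(2 - Y)*(-522 - 1968) = (2 - 1*(-180))*(-522 - 1968) = (2 + 180)*(-2490) = 182*(-2490) = -453180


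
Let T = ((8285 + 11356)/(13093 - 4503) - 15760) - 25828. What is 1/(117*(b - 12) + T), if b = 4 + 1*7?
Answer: -8590/358226309 ≈ -2.3979e-5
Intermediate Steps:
b = 11 (b = 4 + 7 = 11)
T = -357221279/8590 (T = (19641/8590 - 15760) - 25828 = -135358759/8590 - 25828 = -357221279/8590 ≈ -41586.)
1/(117*(b - 12) + T) = 1/(117*(11 - 12) - 357221279/8590) = 1/(117*(-1) - 357221279/8590) = 1/(-117 - 357221279/8590) = 1/(-358226309/8590) = -8590/358226309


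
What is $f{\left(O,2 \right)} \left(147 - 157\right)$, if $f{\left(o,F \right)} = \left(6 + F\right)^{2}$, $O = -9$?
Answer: $-640$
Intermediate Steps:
$f{\left(O,2 \right)} \left(147 - 157\right) = \left(6 + 2\right)^{2} \left(147 - 157\right) = 8^{2} \left(-10\right) = 64 \left(-10\right) = -640$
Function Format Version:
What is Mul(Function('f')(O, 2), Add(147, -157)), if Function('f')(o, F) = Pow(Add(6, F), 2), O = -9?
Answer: -640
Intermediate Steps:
Mul(Function('f')(O, 2), Add(147, -157)) = Mul(Pow(Add(6, 2), 2), Add(147, -157)) = Mul(Pow(8, 2), -10) = Mul(64, -10) = -640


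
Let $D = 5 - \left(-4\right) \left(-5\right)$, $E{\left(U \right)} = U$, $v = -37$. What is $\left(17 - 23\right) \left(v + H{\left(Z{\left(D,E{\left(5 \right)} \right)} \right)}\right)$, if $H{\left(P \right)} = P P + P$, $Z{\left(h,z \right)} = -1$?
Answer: $222$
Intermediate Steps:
$D = -15$ ($D = 5 - 20 = -15$)
$H{\left(P \right)} = P + P^{2}$ ($H{\left(P \right)} = P^{2} + P = P + P^{2}$)
$\left(17 - 23\right) \left(v + H{\left(Z{\left(D,E{\left(5 \right)} \right)} \right)}\right) = \left(17 - 23\right) \left(-37 - \left(1 - 1\right)\right) = - 6 \left(-37 - 0\right) = - 6 \left(-37 + 0\right) = \left(-6\right) \left(-37\right) = 222$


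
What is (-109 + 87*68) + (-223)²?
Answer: 55536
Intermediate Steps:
(-109 + 87*68) + (-223)² = (-109 + 5916) + 49729 = 5807 + 49729 = 55536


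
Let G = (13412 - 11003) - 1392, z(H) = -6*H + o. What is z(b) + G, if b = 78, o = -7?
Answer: 542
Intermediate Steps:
z(H) = -7 - 6*H (z(H) = -6*H - 7 = -7 - 6*H)
G = 1017 (G = 2409 - 1392 = 1017)
z(b) + G = (-7 - 6*78) + 1017 = (-7 - 468) + 1017 = -475 + 1017 = 542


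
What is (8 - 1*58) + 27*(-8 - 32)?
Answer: -1130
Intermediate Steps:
(8 - 1*58) + 27*(-8 - 32) = (8 - 58) + 27*(-40) = -50 - 1080 = -1130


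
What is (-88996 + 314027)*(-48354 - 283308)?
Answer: -74634231522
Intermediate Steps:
(-88996 + 314027)*(-48354 - 283308) = 225031*(-331662) = -74634231522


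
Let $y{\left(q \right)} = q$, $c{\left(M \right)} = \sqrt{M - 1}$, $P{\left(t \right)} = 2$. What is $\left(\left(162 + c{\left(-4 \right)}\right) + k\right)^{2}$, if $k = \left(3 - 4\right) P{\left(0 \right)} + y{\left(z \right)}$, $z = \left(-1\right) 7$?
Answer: $\left(153 + i \sqrt{5}\right)^{2} \approx 23404.0 + 684.24 i$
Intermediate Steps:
$c{\left(M \right)} = \sqrt{-1 + M}$
$z = -7$
$k = -9$ ($k = \left(3 - 4\right) 2 - 7 = \left(-1\right) 2 - 7 = -2 - 7 = -9$)
$\left(\left(162 + c{\left(-4 \right)}\right) + k\right)^{2} = \left(\left(162 + \sqrt{-1 - 4}\right) - 9\right)^{2} = \left(\left(162 + \sqrt{-5}\right) - 9\right)^{2} = \left(\left(162 + i \sqrt{5}\right) - 9\right)^{2} = \left(153 + i \sqrt{5}\right)^{2}$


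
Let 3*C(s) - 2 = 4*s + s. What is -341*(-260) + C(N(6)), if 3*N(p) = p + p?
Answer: 266002/3 ≈ 88667.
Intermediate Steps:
N(p) = 2*p/3 (N(p) = (p + p)/3 = (2*p)/3 = 2*p/3)
C(s) = ⅔ + 5*s/3 (C(s) = ⅔ + (4*s + s)/3 = ⅔ + (5*s)/3 = ⅔ + 5*s/3)
-341*(-260) + C(N(6)) = -341*(-260) + (⅔ + 5*((⅔)*6)/3) = 88660 + (⅔ + (5/3)*4) = 88660 + (⅔ + 20/3) = 88660 + 22/3 = 266002/3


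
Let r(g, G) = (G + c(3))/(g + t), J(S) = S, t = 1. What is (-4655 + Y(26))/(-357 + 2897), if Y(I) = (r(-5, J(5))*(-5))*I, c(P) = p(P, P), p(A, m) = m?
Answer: -879/508 ≈ -1.7303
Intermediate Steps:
c(P) = P
r(g, G) = (3 + G)/(1 + g) (r(g, G) = (G + 3)/(g + 1) = (3 + G)/(1 + g))
Y(I) = 10*I (Y(I) = (((3 + 5)/(1 - 5))*(-5))*I = ((8/(-4))*(-5))*I = (-¼*8*(-5))*I = (-2*(-5))*I = 10*I)
(-4655 + Y(26))/(-357 + 2897) = (-4655 + 10*26)/(-357 + 2897) = (-4655 + 260)/2540 = -4395*1/2540 = -879/508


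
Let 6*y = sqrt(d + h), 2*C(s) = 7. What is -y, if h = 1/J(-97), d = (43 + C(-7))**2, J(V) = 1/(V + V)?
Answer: -sqrt(7873)/12 ≈ -7.3942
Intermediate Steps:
J(V) = 1/(2*V)
C(s) = 7/2 (C(s) = (1/2)*7 = 7/2)
d = 8649/4 (d = (43 + 7/2)**2 = (93/2)**2 = 8649/4 ≈ 2162.3)
h = -194 (h = 1/((1/2)/(-97)) = 1/((1/2)*(-1/97)) = 1/(-1/194) = -194)
y = sqrt(7873)/12 (y = sqrt(8649/4 - 194)/6 = sqrt(7873/4)/6 = (sqrt(7873)/2)/6 = sqrt(7873)/12 ≈ 7.3942)
-y = -sqrt(7873)/12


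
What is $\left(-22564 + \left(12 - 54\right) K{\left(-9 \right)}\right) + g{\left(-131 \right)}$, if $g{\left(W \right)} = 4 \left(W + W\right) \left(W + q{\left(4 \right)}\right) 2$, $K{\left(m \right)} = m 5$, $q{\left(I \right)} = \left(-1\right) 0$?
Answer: $253902$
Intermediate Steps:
$q{\left(I \right)} = 0$
$K{\left(m \right)} = 5 m$
$g{\left(W \right)} = 16 W^{2}$ ($g{\left(W \right)} = 4 \left(W + W\right) \left(W + 0\right) 2 = 4 \cdot 2 W W 2 = 4 \cdot 2 W^{2} \cdot 2 = 8 W^{2} \cdot 2 = 16 W^{2}$)
$\left(-22564 + \left(12 - 54\right) K{\left(-9 \right)}\right) + g{\left(-131 \right)} = \left(-22564 + \left(12 - 54\right) 5 \left(-9\right)\right) + 16 \left(-131\right)^{2} = \left(-22564 - -1890\right) + 16 \cdot 17161 = \left(-22564 + 1890\right) + 274576 = -20674 + 274576 = 253902$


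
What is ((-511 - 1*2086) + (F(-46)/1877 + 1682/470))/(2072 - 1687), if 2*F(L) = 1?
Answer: -2287890081/339643150 ≈ -6.7362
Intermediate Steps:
F(L) = ½ (F(L) = (½)*1 = ½)
((-511 - 1*2086) + (F(-46)/1877 + 1682/470))/(2072 - 1687) = ((-511 - 1*2086) + ((½)/1877 + 1682/470))/(2072 - 1687) = ((-511 - 2086) + ((½)*(1/1877) + 1682*(1/470)))/385 = (-2597 + (1/3754 + 841/235))*(1/385) = (-2597 + 3157349/882190)*(1/385) = -2287890081/882190*1/385 = -2287890081/339643150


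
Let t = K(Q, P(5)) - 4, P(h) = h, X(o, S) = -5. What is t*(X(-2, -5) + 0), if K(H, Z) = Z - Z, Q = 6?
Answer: 20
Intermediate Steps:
K(H, Z) = 0
t = -4 (t = 0 - 4 = -4)
t*(X(-2, -5) + 0) = -4*(-5 + 0) = -4*(-5) = 20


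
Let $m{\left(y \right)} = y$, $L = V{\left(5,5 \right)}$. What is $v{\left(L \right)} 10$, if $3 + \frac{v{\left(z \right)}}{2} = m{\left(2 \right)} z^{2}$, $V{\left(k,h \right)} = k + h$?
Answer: $3940$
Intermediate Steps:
$V{\left(k,h \right)} = h + k$
$L = 10$ ($L = 5 + 5 = 10$)
$v{\left(z \right)} = -6 + 4 z^{2}$ ($v{\left(z \right)} = -6 + 2 \cdot 2 z^{2} = -6 + 4 z^{2}$)
$v{\left(L \right)} 10 = \left(-6 + 4 \cdot 10^{2}\right) 10 = \left(-6 + 4 \cdot 100\right) 10 = \left(-6 + 400\right) 10 = 394 \cdot 10 = 3940$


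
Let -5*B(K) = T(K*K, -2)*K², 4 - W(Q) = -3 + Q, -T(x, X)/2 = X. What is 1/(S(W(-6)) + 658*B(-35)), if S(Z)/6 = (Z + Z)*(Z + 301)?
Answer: -1/595856 ≈ -1.6783e-6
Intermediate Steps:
T(x, X) = -2*X
W(Q) = 7 - Q (W(Q) = 4 - (-3 + Q) = 4 + (3 - Q) = 7 - Q)
B(K) = -4*K²/5 (B(K) = -(-2*(-2))*K²/5 = -4*K²/5)
S(Z) = 12*Z*(301 + Z) (S(Z) = 6*((Z + Z)*(Z + 301)) = 6*((2*Z)*(301 + Z)) = 6*(2*Z*(301 + Z)) = 12*Z*(301 + Z))
1/(S(W(-6)) + 658*B(-35)) = 1/(12*(7 - 1*(-6))*(301 + (7 - 1*(-6))) + 658*(-⅘*(-35)²)) = 1/(12*(7 + 6)*(301 + (7 + 6)) + 658*(-⅘*1225)) = 1/(12*13*(301 + 13) + 658*(-980)) = 1/(12*13*314 - 644840) = 1/(48984 - 644840) = 1/(-595856) = -1/595856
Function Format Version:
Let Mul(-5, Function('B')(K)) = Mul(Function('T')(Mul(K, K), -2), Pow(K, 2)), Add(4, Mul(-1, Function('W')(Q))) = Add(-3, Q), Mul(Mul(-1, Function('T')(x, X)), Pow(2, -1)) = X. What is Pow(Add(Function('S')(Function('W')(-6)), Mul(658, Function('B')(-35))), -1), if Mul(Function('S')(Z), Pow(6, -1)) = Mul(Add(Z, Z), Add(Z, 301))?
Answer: Rational(-1, 595856) ≈ -1.6783e-6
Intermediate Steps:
Function('T')(x, X) = Mul(-2, X)
Function('W')(Q) = Add(7, Mul(-1, Q)) (Function('W')(Q) = Add(4, Mul(-1, Add(-3, Q))) = Add(4, Add(3, Mul(-1, Q))) = Add(7, Mul(-1, Q)))
Function('B')(K) = Mul(Rational(-4, 5), Pow(K, 2)) (Function('B')(K) = Mul(Rational(-1, 5), Mul(Mul(-2, -2), Pow(K, 2))) = Mul(Rational(-1, 5), Mul(4, Pow(K, 2))) = Mul(Rational(-4, 5), Pow(K, 2)))
Function('S')(Z) = Mul(12, Z, Add(301, Z)) (Function('S')(Z) = Mul(6, Mul(Add(Z, Z), Add(Z, 301))) = Mul(6, Mul(Mul(2, Z), Add(301, Z))) = Mul(6, Mul(2, Z, Add(301, Z))) = Mul(12, Z, Add(301, Z)))
Pow(Add(Function('S')(Function('W')(-6)), Mul(658, Function('B')(-35))), -1) = Pow(Add(Mul(12, Add(7, Mul(-1, -6)), Add(301, Add(7, Mul(-1, -6)))), Mul(658, Mul(Rational(-4, 5), Pow(-35, 2)))), -1) = Pow(Add(Mul(12, Add(7, 6), Add(301, Add(7, 6))), Mul(658, Mul(Rational(-4, 5), 1225))), -1) = Pow(Add(Mul(12, 13, Add(301, 13)), Mul(658, -980)), -1) = Pow(Add(Mul(12, 13, 314), -644840), -1) = Pow(Add(48984, -644840), -1) = Pow(-595856, -1) = Rational(-1, 595856)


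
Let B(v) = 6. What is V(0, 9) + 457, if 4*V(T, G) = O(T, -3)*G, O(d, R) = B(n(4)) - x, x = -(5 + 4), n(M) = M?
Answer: 1963/4 ≈ 490.75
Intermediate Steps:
x = -9 (x = -1*9 = -9)
O(d, R) = 15 (O(d, R) = 6 - 1*(-9) = 6 + 9 = 15)
V(T, G) = 15*G/4 (V(T, G) = (15*G)/4 = 15*G/4)
V(0, 9) + 457 = (15/4)*9 + 457 = 135/4 + 457 = 1963/4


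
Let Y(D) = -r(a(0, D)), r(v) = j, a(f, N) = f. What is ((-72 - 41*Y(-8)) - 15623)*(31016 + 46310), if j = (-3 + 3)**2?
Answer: -1213631570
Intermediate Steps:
j = 0 (j = 0**2 = 0)
r(v) = 0
Y(D) = 0 (Y(D) = -1*0 = 0)
((-72 - 41*Y(-8)) - 15623)*(31016 + 46310) = ((-72 - 41*0) - 15623)*(31016 + 46310) = ((-72 + 0) - 15623)*77326 = (-72 - 15623)*77326 = -15695*77326 = -1213631570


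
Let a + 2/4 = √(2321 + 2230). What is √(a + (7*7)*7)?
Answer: √(1370 + 4*√4551)/2 ≈ 20.247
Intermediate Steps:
a = -½ + √4551 (a = -½ + √(2321 + 2230) = -½ + √4551 ≈ 66.961)
√(a + (7*7)*7) = √((-½ + √4551) + (7*7)*7) = √((-½ + √4551) + 49*7) = √((-½ + √4551) + 343) = √(685/2 + √4551)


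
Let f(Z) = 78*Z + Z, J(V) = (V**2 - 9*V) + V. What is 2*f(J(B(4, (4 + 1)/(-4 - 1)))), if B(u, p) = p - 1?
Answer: 3160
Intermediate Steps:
B(u, p) = -1 + p
J(V) = V**2 - 8*V
f(Z) = 79*Z
2*f(J(B(4, (4 + 1)/(-4 - 1)))) = 2*(79*((-1 + (4 + 1)/(-4 - 1))*(-8 + (-1 + (4 + 1)/(-4 - 1))))) = 2*(79*((-1 + 5/(-5))*(-8 + (-1 + 5/(-5))))) = 2*(79*((-1 + 5*(-1/5))*(-8 + (-1 + 5*(-1/5))))) = 2*(79*((-1 - 1)*(-8 + (-1 - 1)))) = 2*(79*(-2*(-8 - 2))) = 2*(79*(-2*(-10))) = 2*(79*20) = 2*1580 = 3160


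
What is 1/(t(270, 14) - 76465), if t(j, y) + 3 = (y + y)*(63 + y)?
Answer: -1/74312 ≈ -1.3457e-5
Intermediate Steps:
t(j, y) = -3 + 2*y*(63 + y) (t(j, y) = -3 + (y + y)*(63 + y) = -3 + (2*y)*(63 + y) = -3 + 2*y*(63 + y))
1/(t(270, 14) - 76465) = 1/((-3 + 2*14² + 126*14) - 76465) = 1/((-3 + 2*196 + 1764) - 76465) = 1/((-3 + 392 + 1764) - 76465) = 1/(2153 - 76465) = 1/(-74312) = -1/74312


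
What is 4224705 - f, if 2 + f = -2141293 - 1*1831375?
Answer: 8197375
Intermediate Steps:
f = -3972670 (f = -2 + (-2141293 - 1*1831375) = -2 + (-2141293 - 1831375) = -2 - 3972668 = -3972670)
4224705 - f = 4224705 - 1*(-3972670) = 4224705 + 3972670 = 8197375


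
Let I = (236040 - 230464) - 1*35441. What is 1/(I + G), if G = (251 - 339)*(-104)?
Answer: -1/20713 ≈ -4.8279e-5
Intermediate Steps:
I = -29865 (I = 5576 - 35441 = -29865)
G = 9152 (G = -88*(-104) = 9152)
1/(I + G) = 1/(-29865 + 9152) = 1/(-20713) = -1/20713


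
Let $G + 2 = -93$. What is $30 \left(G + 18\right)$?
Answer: $-2310$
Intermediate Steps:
$G = -95$ ($G = -2 - 93 = -95$)
$30 \left(G + 18\right) = 30 \left(-95 + 18\right) = 30 \left(-77\right) = -2310$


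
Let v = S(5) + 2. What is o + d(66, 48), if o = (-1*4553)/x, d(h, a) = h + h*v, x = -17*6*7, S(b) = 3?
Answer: 287297/714 ≈ 402.38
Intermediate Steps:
v = 5 (v = 3 + 2 = 5)
x = -714 (x = -102*7 = -714)
d(h, a) = 6*h (d(h, a) = h + h*5 = h + 5*h = 6*h)
o = 4553/714 (o = -1*4553/(-714) = -4553*(-1/714) = 4553/714 ≈ 6.3767)
o + d(66, 48) = 4553/714 + 6*66 = 4553/714 + 396 = 287297/714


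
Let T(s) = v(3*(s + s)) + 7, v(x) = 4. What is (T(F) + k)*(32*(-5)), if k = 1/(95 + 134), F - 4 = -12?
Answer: -403200/229 ≈ -1760.7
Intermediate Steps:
F = -8 (F = 4 - 12 = -8)
T(s) = 11 (T(s) = 4 + 7 = 11)
k = 1/229 ≈ 0.0043668
(T(F) + k)*(32*(-5)) = (11 + 1/229)*(32*(-5)) = (2520/229)*(-160) = -403200/229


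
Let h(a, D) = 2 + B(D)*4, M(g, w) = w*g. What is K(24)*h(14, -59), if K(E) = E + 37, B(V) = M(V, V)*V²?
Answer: 2956636206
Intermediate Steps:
M(g, w) = g*w
B(V) = V⁴ (B(V) = (V*V)*V² = V²*V² = V⁴)
h(a, D) = 2 + 4*D⁴ (h(a, D) = 2 + D⁴*4 = 2 + 4*D⁴)
K(E) = 37 + E
K(24)*h(14, -59) = (37 + 24)*(2 + 4*(-59)⁴) = 61*(2 + 4*12117361) = 61*(2 + 48469444) = 61*48469446 = 2956636206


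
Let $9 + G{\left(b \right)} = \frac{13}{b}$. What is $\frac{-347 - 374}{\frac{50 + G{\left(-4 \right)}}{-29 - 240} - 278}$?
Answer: $\frac{775796}{299279} \approx 2.5922$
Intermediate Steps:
$G{\left(b \right)} = -9 + \frac{13}{b}$
$\frac{-347 - 374}{\frac{50 + G{\left(-4 \right)}}{-29 - 240} - 278} = \frac{-347 - 374}{\frac{50 - \left(9 - \frac{13}{-4}\right)}{-29 - 240} - 278} = - \frac{721}{\frac{50 + \left(-9 + 13 \left(- \frac{1}{4}\right)\right)}{-269} - 278} = - \frac{721}{\left(50 - \frac{49}{4}\right) \left(- \frac{1}{269}\right) - 278} = - \frac{721}{\frac{151}{4} \left(- \frac{1}{269}\right) - 278} = - \frac{721}{- \frac{151}{1076} - 278} = - \frac{721}{- \frac{299279}{1076}} = \left(-721\right) \left(- \frac{1076}{299279}\right) = \frac{775796}{299279}$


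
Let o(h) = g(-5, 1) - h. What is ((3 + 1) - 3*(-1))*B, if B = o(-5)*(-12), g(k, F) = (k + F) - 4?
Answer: 252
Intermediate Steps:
g(k, F) = -4 + F + k (g(k, F) = (F + k) - 4 = -4 + F + k)
o(h) = -8 - h (o(h) = (-4 + 1 - 5) - h = -8 - h)
B = 36 (B = (-8 - 1*(-5))*(-12) = (-8 + 5)*(-12) = -3*(-12) = 36)
((3 + 1) - 3*(-1))*B = ((3 + 1) - 3*(-1))*36 = (4 + 3)*36 = 7*36 = 252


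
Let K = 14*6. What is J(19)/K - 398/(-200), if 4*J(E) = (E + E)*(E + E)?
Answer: 3301/525 ≈ 6.2876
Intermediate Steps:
K = 84
J(E) = E**2 (J(E) = ((E + E)*(E + E))/4 = ((2*E)*(2*E))/4 = (4*E**2)/4 = E**2)
J(19)/K - 398/(-200) = 19**2/84 - 398/(-200) = 361*(1/84) - 398*(-1/200) = 361/84 + 199/100 = 3301/525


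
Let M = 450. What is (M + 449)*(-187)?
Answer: -168113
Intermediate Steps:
(M + 449)*(-187) = (450 + 449)*(-187) = 899*(-187) = -168113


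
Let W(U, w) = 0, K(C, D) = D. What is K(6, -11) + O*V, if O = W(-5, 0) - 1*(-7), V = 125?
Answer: 864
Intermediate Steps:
O = 7 (O = 0 - 1*(-7) = 0 + 7 = 7)
K(6, -11) + O*V = -11 + 7*125 = -11 + 875 = 864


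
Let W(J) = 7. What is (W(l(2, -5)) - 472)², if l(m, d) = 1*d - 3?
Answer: 216225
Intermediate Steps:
l(m, d) = -3 + d (l(m, d) = d - 3 = -3 + d)
(W(l(2, -5)) - 472)² = (7 - 472)² = (-465)² = 216225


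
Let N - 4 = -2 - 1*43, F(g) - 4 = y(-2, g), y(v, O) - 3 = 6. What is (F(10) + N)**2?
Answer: 784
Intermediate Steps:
y(v, O) = 9 (y(v, O) = 3 + 6 = 9)
F(g) = 13 (F(g) = 4 + 9 = 13)
N = -41 (N = 4 + (-2 - 1*43) = 4 + (-2 - 43) = 4 - 45 = -41)
(F(10) + N)**2 = (13 - 41)**2 = (-28)**2 = 784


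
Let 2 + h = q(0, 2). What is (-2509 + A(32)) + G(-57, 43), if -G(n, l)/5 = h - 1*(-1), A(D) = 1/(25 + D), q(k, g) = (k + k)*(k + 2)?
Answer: -142727/57 ≈ -2504.0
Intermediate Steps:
q(k, g) = 2*k*(2 + k) (q(k, g) = (2*k)*(2 + k) = 2*k*(2 + k))
h = -2 (h = -2 + 2*0*(2 + 0) = -2 + 2*0*2 = -2 + 0 = -2)
G(n, l) = 5 (G(n, l) = -5*(-2 - 1*(-1)) = -5*(-2 + 1) = -5*(-1) = 5)
(-2509 + A(32)) + G(-57, 43) = (-2509 + 1/(25 + 32)) + 5 = (-2509 + 1/57) + 5 = -143012/57 + 5 = -142727/57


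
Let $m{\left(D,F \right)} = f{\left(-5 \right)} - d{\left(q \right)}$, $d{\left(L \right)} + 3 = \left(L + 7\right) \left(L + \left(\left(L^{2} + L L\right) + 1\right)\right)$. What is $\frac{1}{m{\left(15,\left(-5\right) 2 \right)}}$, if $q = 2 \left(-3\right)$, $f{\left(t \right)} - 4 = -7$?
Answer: $- \frac{1}{67} \approx -0.014925$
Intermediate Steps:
$f{\left(t \right)} = -3$ ($f{\left(t \right)} = 4 - 7 = -3$)
$q = -6$
$d{\left(L \right)} = -3 + \left(7 + L\right) \left(1 + L + 2 L^{2}\right)$ ($d{\left(L \right)} = -3 + \left(L + 7\right) \left(L + \left(\left(L^{2} + L L\right) + 1\right)\right) = -3 + \left(7 + L\right) \left(L + \left(\left(L^{2} + L^{2}\right) + 1\right)\right) = -3 + \left(7 + L\right) \left(L + \left(2 L^{2} + 1\right)\right) = -3 + \left(7 + L\right) \left(L + \left(1 + 2 L^{2}\right)\right) = -3 + \left(7 + L\right) \left(1 + L + 2 L^{2}\right)$)
$m{\left(D,F \right)} = -67$ ($m{\left(D,F \right)} = -3 - \left(4 + 2 \left(-6\right)^{3} + 8 \left(-6\right) + 15 \left(-6\right)^{2}\right) = -3 - \left(4 + 2 \left(-216\right) - 48 + 15 \cdot 36\right) = -3 - \left(4 - 432 - 48 + 540\right) = -3 - 64 = -67$)
$\frac{1}{m{\left(15,\left(-5\right) 2 \right)}} = \frac{1}{-67} = - \frac{1}{67}$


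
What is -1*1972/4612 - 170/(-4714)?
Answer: -1063996/2717621 ≈ -0.39152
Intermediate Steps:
-1*1972/4612 - 170/(-4714) = -1972*1/4612 - 170*(-1/4714) = -493/1153 + 85/2357 = -1063996/2717621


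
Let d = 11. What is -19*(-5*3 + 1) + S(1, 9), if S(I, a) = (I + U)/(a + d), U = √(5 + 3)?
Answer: 5321/20 + √2/10 ≈ 266.19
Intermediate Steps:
U = 2*√2 (U = √8 = 2*√2 ≈ 2.8284)
S(I, a) = (I + 2*√2)/(11 + a) (S(I, a) = (I + 2*√2)/(a + 11) = (I + 2*√2)/(11 + a))
-19*(-5*3 + 1) + S(1, 9) = -19*(-5*3 + 1) + (1 + 2*√2)/(11 + 9) = -19*(-15 + 1) + (1 + 2*√2)/20 = -19*(-14) + (1 + 2*√2)/20 = 266 + (1/20 + √2/10) = 5321/20 + √2/10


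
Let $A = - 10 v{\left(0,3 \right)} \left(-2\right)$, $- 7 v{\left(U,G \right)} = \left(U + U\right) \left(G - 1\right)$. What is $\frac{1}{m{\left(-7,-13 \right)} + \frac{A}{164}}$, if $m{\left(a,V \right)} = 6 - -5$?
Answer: $\frac{1}{11} \approx 0.090909$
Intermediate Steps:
$v{\left(U,G \right)} = - \frac{2 U \left(-1 + G\right)}{7}$ ($v{\left(U,G \right)} = - \frac{\left(U + U\right) \left(G - 1\right)}{7} = - \frac{2 U \left(-1 + G\right)}{7}$)
$A = 0$ ($A = - 10 \cdot \frac{2}{7} \cdot 0 \left(1 - 3\right) \left(-2\right) = - 10 \cdot \frac{2}{7} \cdot 0 \left(-2\right) \left(-2\right) = \left(-10\right) 0 \left(-2\right) = 0 \left(-2\right) = 0$)
$m{\left(a,V \right)} = 11$ ($m{\left(a,V \right)} = 6 + 5 = 11$)
$\frac{1}{m{\left(-7,-13 \right)} + \frac{A}{164}} = \frac{1}{11 + \frac{0}{164}} = \frac{1}{11 + 0 \cdot \frac{1}{164}} = \frac{1}{11 + 0} = \frac{1}{11}$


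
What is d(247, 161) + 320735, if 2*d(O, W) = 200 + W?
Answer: 641831/2 ≈ 3.2092e+5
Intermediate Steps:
d(O, W) = 100 + W/2 (d(O, W) = (200 + W)/2 = 100 + W/2)
d(247, 161) + 320735 = (100 + (½)*161) + 320735 = (100 + 161/2) + 320735 = 361/2 + 320735 = 641831/2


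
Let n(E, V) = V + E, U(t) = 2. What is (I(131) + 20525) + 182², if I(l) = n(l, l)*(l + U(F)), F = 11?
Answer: 88495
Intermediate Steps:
n(E, V) = E + V
I(l) = 2*l*(2 + l) (I(l) = (l + l)*(l + 2) = (2*l)*(2 + l) = 2*l*(2 + l))
(I(131) + 20525) + 182² = (2*131*(2 + 131) + 20525) + 182² = (2*131*133 + 20525) + 33124 = (34846 + 20525) + 33124 = 55371 + 33124 = 88495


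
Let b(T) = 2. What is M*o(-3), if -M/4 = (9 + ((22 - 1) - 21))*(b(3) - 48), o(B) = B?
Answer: -4968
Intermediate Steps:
M = 1656 (M = -4*(9 + ((22 - 1) - 21))*(2 - 48) = -4*(9 + (21 - 21))*(-46) = -4*(9 + 0)*(-46) = -36*(-46) = -4*(-414) = 1656)
M*o(-3) = 1656*(-3) = -4968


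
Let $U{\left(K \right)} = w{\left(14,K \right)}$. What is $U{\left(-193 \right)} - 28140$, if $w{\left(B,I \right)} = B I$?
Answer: $-30842$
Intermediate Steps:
$U{\left(K \right)} = 14 K$
$U{\left(-193 \right)} - 28140 = 14 \left(-193\right) - 28140 = -2702 - 28140 = -30842$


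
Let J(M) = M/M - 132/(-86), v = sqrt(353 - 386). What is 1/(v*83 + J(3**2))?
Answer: 4687/420357994 - 153467*I*sqrt(33)/420357994 ≈ 1.115e-5 - 0.0020973*I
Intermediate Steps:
v = I*sqrt(33) (v = sqrt(-33) = I*sqrt(33) ≈ 5.7446*I)
J(M) = 109/43 (J(M) = 1 - 132*(-1/86) = 1 + 66/43 = 109/43)
1/(v*83 + J(3**2)) = 1/((I*sqrt(33))*83 + 109/43) = 1/(83*I*sqrt(33) + 109/43) = 1/(109/43 + 83*I*sqrt(33))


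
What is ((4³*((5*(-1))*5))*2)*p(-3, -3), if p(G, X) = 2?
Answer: -6400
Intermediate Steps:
((4³*((5*(-1))*5))*2)*p(-3, -3) = ((4³*((5*(-1))*5))*2)*2 = ((64*(-5*5))*2)*2 = ((64*(-25))*2)*2 = -1600*2*2 = -3200*2 = -6400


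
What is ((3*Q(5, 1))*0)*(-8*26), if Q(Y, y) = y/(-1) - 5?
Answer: 0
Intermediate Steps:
Q(Y, y) = -5 - y (Q(Y, y) = -y - 5 = -5 - y)
((3*Q(5, 1))*0)*(-8*26) = ((3*(-5 - 1*1))*0)*(-8*26) = ((3*(-5 - 1))*0)*(-208) = ((3*(-6))*0)*(-208) = -18*0*(-208) = 0*(-208) = 0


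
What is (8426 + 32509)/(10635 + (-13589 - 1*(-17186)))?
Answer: 13645/4744 ≈ 2.8763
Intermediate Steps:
(8426 + 32509)/(10635 + (-13589 - 1*(-17186))) = 40935/(10635 + (-13589 + 17186)) = 40935/(10635 + 3597) = 40935/14232 = 40935*(1/14232) = 13645/4744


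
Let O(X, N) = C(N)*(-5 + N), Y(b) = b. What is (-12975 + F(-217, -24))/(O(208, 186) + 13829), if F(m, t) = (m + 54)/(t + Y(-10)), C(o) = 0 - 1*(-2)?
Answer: -440987/482494 ≈ -0.91397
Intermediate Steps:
C(o) = 2 (C(o) = 0 + 2 = 2)
F(m, t) = (54 + m)/(-10 + t) (F(m, t) = (m + 54)/(t - 10) = (54 + m)/(-10 + t))
O(X, N) = -10 + 2*N (O(X, N) = 2*(-5 + N) = -10 + 2*N)
(-12975 + F(-217, -24))/(O(208, 186) + 13829) = (-12975 + (54 - 217)/(-10 - 24))/((-10 + 2*186) + 13829) = (-12975 - 163/(-34))/((-10 + 372) + 13829) = (-12975 - 1/34*(-163))/(362 + 13829) = (-12975 + 163/34)/14191 = -440987/34*1/14191 = -440987/482494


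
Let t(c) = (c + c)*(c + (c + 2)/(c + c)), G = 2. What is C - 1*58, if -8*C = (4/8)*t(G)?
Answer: -235/4 ≈ -58.750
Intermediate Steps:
t(c) = 2*c*(c + (2 + c)/(2*c)) (t(c) = (2*c)*(c + (2 + c)/((2*c))) = (2*c)*(c + (2 + c)*(1/(2*c))) = (2*c)*(c + (2 + c)/(2*c)) = 2*c*(c + (2 + c)/(2*c)))
C = -¾ (C = -4/8*(2 + 2 + 2*2²)/8 = -4*(⅛)*(2 + 2 + 2*4)/8 = -(2 + 2 + 8)/16 = -12/16 = -⅛*6 = -¾ ≈ -0.75000)
C - 1*58 = -¾ - 1*58 = -¾ - 58 = -235/4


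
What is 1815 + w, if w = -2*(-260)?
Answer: 2335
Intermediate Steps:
w = 520
1815 + w = 1815 + 520 = 2335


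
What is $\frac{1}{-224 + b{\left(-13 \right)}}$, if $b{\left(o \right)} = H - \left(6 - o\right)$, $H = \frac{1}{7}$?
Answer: $- \frac{7}{1700} \approx -0.0041176$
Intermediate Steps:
$H = \frac{1}{7} \approx 0.14286$
$b{\left(o \right)} = - \frac{41}{7} + o$ ($b{\left(o \right)} = \frac{1}{7} - \left(6 - o\right) = \frac{1}{7} + \left(-6 + o\right) = - \frac{41}{7} + o$)
$\frac{1}{-224 + b{\left(-13 \right)}} = \frac{1}{-224 - \frac{132}{7}} = \frac{1}{- \frac{1700}{7}} = - \frac{7}{1700}$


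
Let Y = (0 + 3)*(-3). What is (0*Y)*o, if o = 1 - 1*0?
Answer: 0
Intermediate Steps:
o = 1 (o = 1 + 0 = 1)
Y = -9 (Y = 3*(-3) = -9)
(0*Y)*o = (0*(-9))*1 = 0*1 = 0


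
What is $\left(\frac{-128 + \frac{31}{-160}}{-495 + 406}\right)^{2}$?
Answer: $\frac{420701121}{202777600} \approx 2.0747$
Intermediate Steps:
$\left(\frac{-128 + \frac{31}{-160}}{-495 + 406}\right)^{2} = \left(\frac{-128 + 31 \left(- \frac{1}{160}\right)}{-89}\right)^{2} = \left(\left(-128 - \frac{31}{160}\right) \left(- \frac{1}{89}\right)\right)^{2} = \left(\left(- \frac{20511}{160}\right) \left(- \frac{1}{89}\right)\right)^{2} = \left(\frac{20511}{14240}\right)^{2} = \frac{420701121}{202777600}$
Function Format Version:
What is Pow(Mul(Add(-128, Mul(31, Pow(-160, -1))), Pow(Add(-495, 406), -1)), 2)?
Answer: Rational(420701121, 202777600) ≈ 2.0747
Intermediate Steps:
Pow(Mul(Add(-128, Mul(31, Pow(-160, -1))), Pow(Add(-495, 406), -1)), 2) = Pow(Mul(Add(-128, Mul(31, Rational(-1, 160))), Pow(-89, -1)), 2) = Pow(Mul(Add(-128, Rational(-31, 160)), Rational(-1, 89)), 2) = Pow(Mul(Rational(-20511, 160), Rational(-1, 89)), 2) = Pow(Rational(20511, 14240), 2) = Rational(420701121, 202777600)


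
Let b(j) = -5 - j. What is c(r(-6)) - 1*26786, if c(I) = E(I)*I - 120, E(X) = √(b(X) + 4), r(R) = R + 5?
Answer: -26906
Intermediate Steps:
r(R) = 5 + R
E(X) = √(-1 - X) (E(X) = √((-5 - X) + 4) = √(-1 - X))
c(I) = -120 + I*√(-1 - I) (c(I) = √(-1 - I)*I - 120 = I*√(-1 - I) - 120 = -120 + I*√(-1 - I))
c(r(-6)) - 1*26786 = (-120 + (5 - 6)*√(-1 - (5 - 6))) - 1*26786 = (-120 - √(-1 - 1*(-1))) - 26786 = (-120 - √(-1 + 1)) - 26786 = (-120 - √0) - 26786 = (-120 - 1*0) - 26786 = (-120 + 0) - 26786 = -120 - 26786 = -26906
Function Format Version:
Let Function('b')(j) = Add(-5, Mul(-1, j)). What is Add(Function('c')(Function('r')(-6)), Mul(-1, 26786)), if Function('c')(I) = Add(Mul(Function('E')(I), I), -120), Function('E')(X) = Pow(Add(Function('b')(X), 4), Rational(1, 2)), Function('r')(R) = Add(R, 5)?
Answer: -26906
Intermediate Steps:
Function('r')(R) = Add(5, R)
Function('E')(X) = Pow(Add(-1, Mul(-1, X)), Rational(1, 2)) (Function('E')(X) = Pow(Add(Add(-5, Mul(-1, X)), 4), Rational(1, 2)) = Pow(Add(-1, Mul(-1, X)), Rational(1, 2)))
Function('c')(I) = Add(-120, Mul(I, Pow(Add(-1, Mul(-1, I)), Rational(1, 2)))) (Function('c')(I) = Add(Mul(Pow(Add(-1, Mul(-1, I)), Rational(1, 2)), I), -120) = Add(Mul(I, Pow(Add(-1, Mul(-1, I)), Rational(1, 2))), -120) = Add(-120, Mul(I, Pow(Add(-1, Mul(-1, I)), Rational(1, 2)))))
Add(Function('c')(Function('r')(-6)), Mul(-1, 26786)) = Add(Add(-120, Mul(Add(5, -6), Pow(Add(-1, Mul(-1, Add(5, -6))), Rational(1, 2)))), Mul(-1, 26786)) = Add(Add(-120, Mul(-1, Pow(Add(-1, Mul(-1, -1)), Rational(1, 2)))), -26786) = Add(Add(-120, Mul(-1, Pow(Add(-1, 1), Rational(1, 2)))), -26786) = Add(Add(-120, Mul(-1, Pow(0, Rational(1, 2)))), -26786) = Add(Add(-120, Mul(-1, 0)), -26786) = Add(Add(-120, 0), -26786) = Add(-120, -26786) = -26906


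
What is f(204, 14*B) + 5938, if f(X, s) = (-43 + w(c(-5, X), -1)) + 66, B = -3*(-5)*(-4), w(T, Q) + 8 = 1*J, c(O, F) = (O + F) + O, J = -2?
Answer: 5951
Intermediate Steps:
c(O, F) = F + 2*O (c(O, F) = (F + O) + O = F + 2*O)
w(T, Q) = -10 (w(T, Q) = -8 + 1*(-2) = -8 - 2 = -10)
B = -60 (B = 15*(-4) = -60)
f(X, s) = 13 (f(X, s) = (-43 - 10) + 66 = -53 + 66 = 13)
f(204, 14*B) + 5938 = 13 + 5938 = 5951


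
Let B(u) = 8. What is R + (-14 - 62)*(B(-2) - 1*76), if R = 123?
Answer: 5291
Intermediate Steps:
R + (-14 - 62)*(B(-2) - 1*76) = 123 + (-14 - 62)*(8 - 1*76) = 123 - 76*(8 - 76) = 123 - 76*(-68) = 123 + 5168 = 5291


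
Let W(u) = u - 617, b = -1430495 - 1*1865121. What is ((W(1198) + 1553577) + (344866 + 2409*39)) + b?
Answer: -1302641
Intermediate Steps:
b = -3295616 (b = -1430495 - 1865121 = -3295616)
W(u) = -617 + u
((W(1198) + 1553577) + (344866 + 2409*39)) + b = (((-617 + 1198) + 1553577) + (344866 + 2409*39)) - 3295616 = ((581 + 1553577) + (344866 + 93951)) - 3295616 = (1554158 + 438817) - 3295616 = 1992975 - 3295616 = -1302641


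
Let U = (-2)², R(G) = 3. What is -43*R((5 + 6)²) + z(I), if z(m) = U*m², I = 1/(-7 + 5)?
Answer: -128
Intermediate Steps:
I = -½ (I = 1/(-2) = -½ ≈ -0.50000)
U = 4
z(m) = 4*m²
-43*R((5 + 6)²) + z(I) = -43*3 + 4*(-½)² = -129 + 4*(¼) = -129 + 1 = -128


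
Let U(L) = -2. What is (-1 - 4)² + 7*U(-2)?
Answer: 11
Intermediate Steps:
(-1 - 4)² + 7*U(-2) = (-1 - 4)² + 7*(-2) = (-5)² - 14 = 25 - 14 = 11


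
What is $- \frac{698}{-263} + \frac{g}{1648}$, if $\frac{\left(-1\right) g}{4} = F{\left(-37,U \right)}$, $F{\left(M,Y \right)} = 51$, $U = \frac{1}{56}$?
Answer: $\frac{274163}{108356} \approx 2.5302$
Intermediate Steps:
$U = \frac{1}{56} \approx 0.017857$
$g = -204$ ($g = \left(-4\right) 51 = -204$)
$- \frac{698}{-263} + \frac{g}{1648} = - \frac{698}{-263} - \frac{204}{1648} = \left(-698\right) \left(- \frac{1}{263}\right) - \frac{51}{412} = \frac{698}{263} - \frac{51}{412} = \frac{274163}{108356}$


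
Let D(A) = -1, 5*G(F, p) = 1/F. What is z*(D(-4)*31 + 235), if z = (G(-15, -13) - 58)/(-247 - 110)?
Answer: 17404/525 ≈ 33.150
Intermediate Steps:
G(F, p) = 1/(5*F)
z = 4351/26775 (z = ((1/5)/(-15) - 58)/(-247 - 110) = ((1/5)*(-1/15) - 58)/(-357) = (-1/75 - 58)*(-1/357) = -4351/75*(-1/357) = 4351/26775 ≈ 0.16250)
z*(D(-4)*31 + 235) = 4351*(-1*31 + 235)/26775 = 4351*(-31 + 235)/26775 = (4351/26775)*204 = 17404/525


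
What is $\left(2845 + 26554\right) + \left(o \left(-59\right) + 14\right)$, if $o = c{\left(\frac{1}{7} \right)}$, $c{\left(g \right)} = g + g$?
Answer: $\frac{205773}{7} \approx 29396.0$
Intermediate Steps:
$c{\left(g \right)} = 2 g$
$o = \frac{2}{7} \approx 0.28571$
$\left(2845 + 26554\right) + \left(o \left(-59\right) + 14\right) = \left(2845 + 26554\right) + \left(\frac{2}{7} \left(-59\right) + 14\right) = 29399 + \left(- \frac{118}{7} + 14\right) = 29399 - \frac{20}{7} = \frac{205773}{7}$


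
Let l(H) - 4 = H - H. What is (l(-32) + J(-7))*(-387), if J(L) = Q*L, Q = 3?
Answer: 6579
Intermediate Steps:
l(H) = 4 (l(H) = 4 + (H - H) = 4 + 0 = 4)
J(L) = 3*L
(l(-32) + J(-7))*(-387) = (4 + 3*(-7))*(-387) = (4 - 21)*(-387) = -17*(-387) = 6579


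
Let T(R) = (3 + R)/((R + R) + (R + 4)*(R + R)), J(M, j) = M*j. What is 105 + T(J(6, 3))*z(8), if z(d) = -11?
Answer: 28903/276 ≈ 104.72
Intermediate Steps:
T(R) = (3 + R)/(2*R + 2*R*(4 + R)) (T(R) = (3 + R)/(2*R + (4 + R)*(2*R)) = (3 + R)/(2*R + 2*R*(4 + R)))
105 + T(J(6, 3))*z(8) = 105 + ((3 + 6*3)/(2*((6*3))*(5 + 6*3)))*(-11) = 105 + ((1/2)*(3 + 18)/(18*(5 + 18)))*(-11) = 105 + ((1/2)*(1/18)*21/23)*(-11) = 105 + ((1/2)*(1/18)*(1/23)*21)*(-11) = 105 + (7/276)*(-11) = 105 - 77/276 = 28903/276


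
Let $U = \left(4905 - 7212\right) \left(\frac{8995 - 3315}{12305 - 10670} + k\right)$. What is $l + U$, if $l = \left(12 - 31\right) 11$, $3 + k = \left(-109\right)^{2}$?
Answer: $- \frac{2987773879}{109} \approx -2.7411 \cdot 10^{7}$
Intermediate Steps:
$k = 11878$ ($k = -3 + \left(-109\right)^{2} = -3 + 11881 = 11878$)
$U = - \frac{2987751098}{109}$ ($U = \left(4905 - 7212\right) \left(\frac{8995 - 3315}{12305 - 10670} + 11878\right) = - 2307 \left(\frac{5680}{1635} + 11878\right) = - 2307 \left(5680 \cdot \frac{1}{1635} + 11878\right) = - 2307 \left(\frac{1136}{327} + 11878\right) = \left(-2307\right) \frac{3885242}{327} = - \frac{2987751098}{109} \approx -2.7411 \cdot 10^{7}$)
$l = -209$ ($l = \left(-19\right) 11 = -209$)
$l + U = -209 - \frac{2987751098}{109} = - \frac{2987773879}{109}$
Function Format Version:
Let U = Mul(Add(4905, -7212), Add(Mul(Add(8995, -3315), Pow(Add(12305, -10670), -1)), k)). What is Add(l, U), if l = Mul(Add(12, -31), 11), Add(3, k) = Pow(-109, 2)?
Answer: Rational(-2987773879, 109) ≈ -2.7411e+7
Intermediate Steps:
k = 11878 (k = Add(-3, Pow(-109, 2)) = Add(-3, 11881) = 11878)
U = Rational(-2987751098, 109) (U = Mul(Add(4905, -7212), Add(Mul(Add(8995, -3315), Pow(Add(12305, -10670), -1)), 11878)) = Mul(-2307, Add(Mul(5680, Pow(1635, -1)), 11878)) = Mul(-2307, Add(Mul(5680, Rational(1, 1635)), 11878)) = Mul(-2307, Add(Rational(1136, 327), 11878)) = Mul(-2307, Rational(3885242, 327)) = Rational(-2987751098, 109) ≈ -2.7411e+7)
l = -209 (l = Mul(-19, 11) = -209)
Add(l, U) = Add(-209, Rational(-2987751098, 109)) = Rational(-2987773879, 109)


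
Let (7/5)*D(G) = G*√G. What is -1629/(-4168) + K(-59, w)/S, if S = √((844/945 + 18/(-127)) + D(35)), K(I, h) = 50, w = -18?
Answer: 1629/4168 + 150*√13335/√(90178 + 3000375*√35) ≈ 4.4918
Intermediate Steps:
D(G) = 5*G^(3/2)/7 (D(G) = 5*(G*√G)/7 = 5*G^(3/2)/7)
S = √(90178/120015 + 25*√35) (S = √((844/945 + 18/(-127)) + 5*35^(3/2)/7) = √((844*(1/945) + 18*(-1/127)) + 5*(35*√35)/7) = √((844/945 - 18/127) + 25*√35) = √(90178/120015 + 25*√35) ≈ 12.192)
-1629/(-4168) + K(-59, w)/S = -1629/(-4168) + 50/((√(1202523630 + 40010000625*√35)/40005)) = -1629*(-1/4168) + 50*(40005/√(1202523630 + 40010000625*√35)) = 1629/4168 + 2000250/√(1202523630 + 40010000625*√35)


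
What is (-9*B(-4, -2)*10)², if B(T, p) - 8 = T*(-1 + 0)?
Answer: 1166400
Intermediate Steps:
B(T, p) = 8 - T (B(T, p) = 8 + T*(-1 + 0) = 8 + T*(-1) = 8 - T)
(-9*B(-4, -2)*10)² = (-9*(8 - 1*(-4))*10)² = (-9*(8 + 4)*10)² = (-9*12*10)² = (-108*10)² = (-1080)² = 1166400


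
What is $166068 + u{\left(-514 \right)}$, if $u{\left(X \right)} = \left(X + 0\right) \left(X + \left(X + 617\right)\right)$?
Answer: $377322$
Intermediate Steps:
$u{\left(X \right)} = X \left(617 + 2 X\right)$ ($u{\left(X \right)} = X \left(X + \left(617 + X\right)\right) = X \left(617 + 2 X\right)$)
$166068 + u{\left(-514 \right)} = 166068 - 514 \left(617 + 2 \left(-514\right)\right) = 166068 - 514 \left(617 - 1028\right) = 166068 - -211254 = 166068 + 211254 = 377322$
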